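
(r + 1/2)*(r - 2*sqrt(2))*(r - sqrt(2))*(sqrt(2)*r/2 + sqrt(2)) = sqrt(2)*r^4/2 - 3*r^3 + 5*sqrt(2)*r^3/4 - 15*r^2/2 + 5*sqrt(2)*r^2/2 - 3*r + 5*sqrt(2)*r + 2*sqrt(2)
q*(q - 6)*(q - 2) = q^3 - 8*q^2 + 12*q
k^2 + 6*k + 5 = (k + 1)*(k + 5)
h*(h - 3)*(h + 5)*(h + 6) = h^4 + 8*h^3 - 3*h^2 - 90*h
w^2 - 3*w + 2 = (w - 2)*(w - 1)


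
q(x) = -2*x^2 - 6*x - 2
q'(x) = -4*x - 6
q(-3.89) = -8.92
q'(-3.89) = 9.56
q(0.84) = -8.45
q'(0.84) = -9.36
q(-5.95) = -37.10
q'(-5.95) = 17.80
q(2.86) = -35.52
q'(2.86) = -17.44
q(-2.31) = 1.19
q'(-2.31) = 3.24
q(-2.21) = 1.49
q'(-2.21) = 2.84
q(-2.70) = -0.38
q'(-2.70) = 4.80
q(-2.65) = -0.15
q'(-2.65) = 4.60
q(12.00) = -362.00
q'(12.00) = -54.00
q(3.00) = -38.00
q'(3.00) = -18.00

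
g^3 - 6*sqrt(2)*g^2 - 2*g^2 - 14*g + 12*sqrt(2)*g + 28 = (g - 2)*(g - 7*sqrt(2))*(g + sqrt(2))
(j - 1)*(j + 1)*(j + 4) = j^3 + 4*j^2 - j - 4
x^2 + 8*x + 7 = (x + 1)*(x + 7)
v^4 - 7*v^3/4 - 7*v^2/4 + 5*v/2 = v*(v - 2)*(v - 1)*(v + 5/4)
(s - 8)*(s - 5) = s^2 - 13*s + 40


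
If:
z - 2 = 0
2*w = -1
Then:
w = -1/2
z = 2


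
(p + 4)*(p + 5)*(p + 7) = p^3 + 16*p^2 + 83*p + 140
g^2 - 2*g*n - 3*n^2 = (g - 3*n)*(g + n)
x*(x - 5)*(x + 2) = x^3 - 3*x^2 - 10*x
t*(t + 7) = t^2 + 7*t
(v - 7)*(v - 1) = v^2 - 8*v + 7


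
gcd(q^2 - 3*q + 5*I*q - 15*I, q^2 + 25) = q + 5*I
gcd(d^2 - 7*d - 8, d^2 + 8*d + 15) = 1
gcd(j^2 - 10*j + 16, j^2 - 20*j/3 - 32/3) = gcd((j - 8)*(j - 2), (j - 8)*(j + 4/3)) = j - 8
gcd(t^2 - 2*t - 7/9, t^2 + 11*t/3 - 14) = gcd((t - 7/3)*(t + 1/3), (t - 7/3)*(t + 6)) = t - 7/3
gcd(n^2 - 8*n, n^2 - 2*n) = n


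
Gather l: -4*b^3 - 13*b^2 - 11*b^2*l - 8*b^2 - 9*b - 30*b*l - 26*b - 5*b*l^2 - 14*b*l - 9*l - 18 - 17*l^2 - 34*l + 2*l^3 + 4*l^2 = -4*b^3 - 21*b^2 - 35*b + 2*l^3 + l^2*(-5*b - 13) + l*(-11*b^2 - 44*b - 43) - 18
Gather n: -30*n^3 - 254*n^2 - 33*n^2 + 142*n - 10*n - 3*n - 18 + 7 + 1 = -30*n^3 - 287*n^2 + 129*n - 10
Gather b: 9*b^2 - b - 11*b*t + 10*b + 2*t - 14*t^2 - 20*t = 9*b^2 + b*(9 - 11*t) - 14*t^2 - 18*t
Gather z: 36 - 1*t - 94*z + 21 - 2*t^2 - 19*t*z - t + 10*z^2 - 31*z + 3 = -2*t^2 - 2*t + 10*z^2 + z*(-19*t - 125) + 60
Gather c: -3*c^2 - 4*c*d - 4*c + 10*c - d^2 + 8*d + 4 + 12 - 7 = -3*c^2 + c*(6 - 4*d) - d^2 + 8*d + 9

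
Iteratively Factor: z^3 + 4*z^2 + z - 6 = (z + 3)*(z^2 + z - 2) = (z + 2)*(z + 3)*(z - 1)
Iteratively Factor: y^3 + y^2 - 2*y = (y)*(y^2 + y - 2) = y*(y - 1)*(y + 2)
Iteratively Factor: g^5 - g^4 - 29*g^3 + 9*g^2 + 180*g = (g + 4)*(g^4 - 5*g^3 - 9*g^2 + 45*g) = (g - 3)*(g + 4)*(g^3 - 2*g^2 - 15*g) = (g - 5)*(g - 3)*(g + 4)*(g^2 + 3*g) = (g - 5)*(g - 3)*(g + 3)*(g + 4)*(g)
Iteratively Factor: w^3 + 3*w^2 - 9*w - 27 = (w + 3)*(w^2 - 9) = (w + 3)^2*(w - 3)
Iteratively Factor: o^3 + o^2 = (o)*(o^2 + o) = o*(o + 1)*(o)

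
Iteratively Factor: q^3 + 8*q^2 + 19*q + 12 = (q + 3)*(q^2 + 5*q + 4) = (q + 1)*(q + 3)*(q + 4)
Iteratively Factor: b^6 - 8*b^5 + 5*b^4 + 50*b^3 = (b)*(b^5 - 8*b^4 + 5*b^3 + 50*b^2) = b^2*(b^4 - 8*b^3 + 5*b^2 + 50*b) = b^2*(b - 5)*(b^3 - 3*b^2 - 10*b) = b^2*(b - 5)^2*(b^2 + 2*b) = b^3*(b - 5)^2*(b + 2)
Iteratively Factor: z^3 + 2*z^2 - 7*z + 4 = (z - 1)*(z^2 + 3*z - 4) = (z - 1)*(z + 4)*(z - 1)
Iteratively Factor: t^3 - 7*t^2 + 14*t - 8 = (t - 1)*(t^2 - 6*t + 8) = (t - 4)*(t - 1)*(t - 2)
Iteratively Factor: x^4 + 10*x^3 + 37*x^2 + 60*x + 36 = (x + 2)*(x^3 + 8*x^2 + 21*x + 18) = (x + 2)*(x + 3)*(x^2 + 5*x + 6) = (x + 2)*(x + 3)^2*(x + 2)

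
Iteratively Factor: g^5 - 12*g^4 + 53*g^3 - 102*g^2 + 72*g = (g)*(g^4 - 12*g^3 + 53*g^2 - 102*g + 72) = g*(g - 2)*(g^3 - 10*g^2 + 33*g - 36) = g*(g - 3)*(g - 2)*(g^2 - 7*g + 12) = g*(g - 3)^2*(g - 2)*(g - 4)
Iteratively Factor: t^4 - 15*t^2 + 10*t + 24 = (t + 4)*(t^3 - 4*t^2 + t + 6) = (t + 1)*(t + 4)*(t^2 - 5*t + 6) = (t - 2)*(t + 1)*(t + 4)*(t - 3)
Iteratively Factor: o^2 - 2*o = (o)*(o - 2)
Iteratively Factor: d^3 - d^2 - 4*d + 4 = (d - 1)*(d^2 - 4) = (d - 2)*(d - 1)*(d + 2)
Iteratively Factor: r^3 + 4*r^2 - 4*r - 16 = (r + 4)*(r^2 - 4) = (r - 2)*(r + 4)*(r + 2)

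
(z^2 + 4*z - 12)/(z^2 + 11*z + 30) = (z - 2)/(z + 5)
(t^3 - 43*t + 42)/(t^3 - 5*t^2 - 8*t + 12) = (t + 7)/(t + 2)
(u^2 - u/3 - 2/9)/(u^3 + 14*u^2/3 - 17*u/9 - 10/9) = 1/(u + 5)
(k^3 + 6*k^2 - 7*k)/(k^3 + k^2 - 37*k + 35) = k/(k - 5)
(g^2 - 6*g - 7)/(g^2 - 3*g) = (g^2 - 6*g - 7)/(g*(g - 3))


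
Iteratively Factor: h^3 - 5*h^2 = (h)*(h^2 - 5*h) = h*(h - 5)*(h)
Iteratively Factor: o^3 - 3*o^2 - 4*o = (o)*(o^2 - 3*o - 4) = o*(o - 4)*(o + 1)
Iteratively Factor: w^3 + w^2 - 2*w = (w)*(w^2 + w - 2) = w*(w - 1)*(w + 2)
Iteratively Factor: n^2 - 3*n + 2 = (n - 2)*(n - 1)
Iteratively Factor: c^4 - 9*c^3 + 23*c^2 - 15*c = (c - 1)*(c^3 - 8*c^2 + 15*c) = (c - 5)*(c - 1)*(c^2 - 3*c) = c*(c - 5)*(c - 1)*(c - 3)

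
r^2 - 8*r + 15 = (r - 5)*(r - 3)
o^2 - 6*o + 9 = (o - 3)^2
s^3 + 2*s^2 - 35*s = s*(s - 5)*(s + 7)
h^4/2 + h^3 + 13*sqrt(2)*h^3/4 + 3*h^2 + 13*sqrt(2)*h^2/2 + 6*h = h*(h/2 + 1)*(h + sqrt(2)/2)*(h + 6*sqrt(2))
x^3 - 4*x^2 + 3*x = x*(x - 3)*(x - 1)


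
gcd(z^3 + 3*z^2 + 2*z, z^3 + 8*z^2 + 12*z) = z^2 + 2*z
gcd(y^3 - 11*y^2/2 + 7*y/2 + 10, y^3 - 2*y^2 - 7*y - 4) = y^2 - 3*y - 4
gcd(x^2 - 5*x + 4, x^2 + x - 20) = x - 4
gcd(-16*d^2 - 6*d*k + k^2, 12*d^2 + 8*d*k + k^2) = 2*d + k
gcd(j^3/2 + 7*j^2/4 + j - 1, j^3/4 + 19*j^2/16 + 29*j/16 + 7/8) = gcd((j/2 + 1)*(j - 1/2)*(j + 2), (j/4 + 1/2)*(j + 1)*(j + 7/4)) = j + 2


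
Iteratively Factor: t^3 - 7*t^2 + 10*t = (t - 5)*(t^2 - 2*t) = t*(t - 5)*(t - 2)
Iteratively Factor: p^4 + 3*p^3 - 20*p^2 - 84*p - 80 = (p - 5)*(p^3 + 8*p^2 + 20*p + 16) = (p - 5)*(p + 2)*(p^2 + 6*p + 8) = (p - 5)*(p + 2)*(p + 4)*(p + 2)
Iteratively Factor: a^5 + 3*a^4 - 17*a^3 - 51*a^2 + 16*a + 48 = (a + 4)*(a^4 - a^3 - 13*a^2 + a + 12) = (a + 1)*(a + 4)*(a^3 - 2*a^2 - 11*a + 12) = (a + 1)*(a + 3)*(a + 4)*(a^2 - 5*a + 4) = (a - 4)*(a + 1)*(a + 3)*(a + 4)*(a - 1)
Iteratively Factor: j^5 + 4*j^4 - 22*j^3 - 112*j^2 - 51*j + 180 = (j + 4)*(j^4 - 22*j^2 - 24*j + 45) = (j + 3)*(j + 4)*(j^3 - 3*j^2 - 13*j + 15) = (j - 5)*(j + 3)*(j + 4)*(j^2 + 2*j - 3) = (j - 5)*(j + 3)^2*(j + 4)*(j - 1)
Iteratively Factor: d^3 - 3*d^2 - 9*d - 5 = (d - 5)*(d^2 + 2*d + 1) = (d - 5)*(d + 1)*(d + 1)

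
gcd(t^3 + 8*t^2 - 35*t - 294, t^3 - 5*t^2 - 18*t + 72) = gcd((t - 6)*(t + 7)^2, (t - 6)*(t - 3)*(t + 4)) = t - 6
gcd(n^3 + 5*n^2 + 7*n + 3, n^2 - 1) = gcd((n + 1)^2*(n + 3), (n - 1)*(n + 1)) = n + 1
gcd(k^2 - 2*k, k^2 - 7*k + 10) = k - 2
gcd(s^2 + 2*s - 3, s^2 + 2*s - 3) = s^2 + 2*s - 3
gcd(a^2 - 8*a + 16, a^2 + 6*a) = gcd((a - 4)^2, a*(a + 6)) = 1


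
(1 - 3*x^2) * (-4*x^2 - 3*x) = 12*x^4 + 9*x^3 - 4*x^2 - 3*x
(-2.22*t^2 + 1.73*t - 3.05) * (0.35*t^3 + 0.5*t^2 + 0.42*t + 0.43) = -0.777*t^5 - 0.5045*t^4 - 1.1349*t^3 - 1.753*t^2 - 0.5371*t - 1.3115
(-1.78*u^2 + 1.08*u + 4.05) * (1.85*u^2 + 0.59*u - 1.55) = -3.293*u^4 + 0.9478*u^3 + 10.8887*u^2 + 0.7155*u - 6.2775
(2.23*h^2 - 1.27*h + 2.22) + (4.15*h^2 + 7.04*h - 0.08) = 6.38*h^2 + 5.77*h + 2.14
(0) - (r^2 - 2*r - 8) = -r^2 + 2*r + 8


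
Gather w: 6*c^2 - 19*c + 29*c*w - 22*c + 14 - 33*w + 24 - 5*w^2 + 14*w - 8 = 6*c^2 - 41*c - 5*w^2 + w*(29*c - 19) + 30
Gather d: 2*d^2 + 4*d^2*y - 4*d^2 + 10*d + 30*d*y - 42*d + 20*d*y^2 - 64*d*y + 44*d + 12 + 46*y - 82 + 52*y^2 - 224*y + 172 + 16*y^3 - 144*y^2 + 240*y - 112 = d^2*(4*y - 2) + d*(20*y^2 - 34*y + 12) + 16*y^3 - 92*y^2 + 62*y - 10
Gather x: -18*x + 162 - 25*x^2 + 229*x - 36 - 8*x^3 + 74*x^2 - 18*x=-8*x^3 + 49*x^2 + 193*x + 126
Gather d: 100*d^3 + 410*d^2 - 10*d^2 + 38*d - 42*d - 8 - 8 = 100*d^3 + 400*d^2 - 4*d - 16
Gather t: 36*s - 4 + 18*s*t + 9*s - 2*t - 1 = 45*s + t*(18*s - 2) - 5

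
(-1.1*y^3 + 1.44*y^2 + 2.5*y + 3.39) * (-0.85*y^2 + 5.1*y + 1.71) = 0.935*y^5 - 6.834*y^4 + 3.338*y^3 + 12.3309*y^2 + 21.564*y + 5.7969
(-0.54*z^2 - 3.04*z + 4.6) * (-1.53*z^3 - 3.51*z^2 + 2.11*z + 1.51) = 0.8262*z^5 + 6.5466*z^4 + 2.493*z^3 - 23.3758*z^2 + 5.1156*z + 6.946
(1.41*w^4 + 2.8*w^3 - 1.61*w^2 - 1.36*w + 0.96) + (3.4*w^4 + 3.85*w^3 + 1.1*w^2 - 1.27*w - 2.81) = 4.81*w^4 + 6.65*w^3 - 0.51*w^2 - 2.63*w - 1.85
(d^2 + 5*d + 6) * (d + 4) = d^3 + 9*d^2 + 26*d + 24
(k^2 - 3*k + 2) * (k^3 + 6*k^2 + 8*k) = k^5 + 3*k^4 - 8*k^3 - 12*k^2 + 16*k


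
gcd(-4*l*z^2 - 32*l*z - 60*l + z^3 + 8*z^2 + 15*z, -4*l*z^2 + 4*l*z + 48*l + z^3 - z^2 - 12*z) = -4*l*z - 12*l + z^2 + 3*z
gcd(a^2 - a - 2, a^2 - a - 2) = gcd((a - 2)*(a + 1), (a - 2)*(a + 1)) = a^2 - a - 2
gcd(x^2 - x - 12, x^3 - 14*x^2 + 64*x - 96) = x - 4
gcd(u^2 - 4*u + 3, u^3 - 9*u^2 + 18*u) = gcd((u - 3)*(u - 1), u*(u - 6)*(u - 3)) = u - 3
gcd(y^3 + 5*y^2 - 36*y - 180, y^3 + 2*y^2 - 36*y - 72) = y^2 - 36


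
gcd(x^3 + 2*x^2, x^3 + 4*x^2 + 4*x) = x^2 + 2*x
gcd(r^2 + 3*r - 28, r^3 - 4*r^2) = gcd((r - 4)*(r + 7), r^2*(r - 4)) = r - 4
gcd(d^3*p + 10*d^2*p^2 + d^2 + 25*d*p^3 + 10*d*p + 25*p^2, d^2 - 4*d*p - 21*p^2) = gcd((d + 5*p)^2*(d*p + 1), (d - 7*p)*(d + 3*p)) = 1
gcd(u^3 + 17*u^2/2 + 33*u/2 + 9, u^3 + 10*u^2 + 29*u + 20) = u + 1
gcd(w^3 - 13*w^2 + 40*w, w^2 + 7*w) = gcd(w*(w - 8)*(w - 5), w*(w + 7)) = w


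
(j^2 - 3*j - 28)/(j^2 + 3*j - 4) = (j - 7)/(j - 1)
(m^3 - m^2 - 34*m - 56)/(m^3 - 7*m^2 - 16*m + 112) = (m + 2)/(m - 4)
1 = 1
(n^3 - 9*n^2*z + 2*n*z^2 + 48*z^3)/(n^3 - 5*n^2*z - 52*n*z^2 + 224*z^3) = (-n^2 + n*z + 6*z^2)/(-n^2 - 3*n*z + 28*z^2)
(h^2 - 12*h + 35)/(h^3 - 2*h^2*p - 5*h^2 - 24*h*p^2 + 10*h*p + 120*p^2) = (7 - h)/(-h^2 + 2*h*p + 24*p^2)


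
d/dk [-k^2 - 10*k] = -2*k - 10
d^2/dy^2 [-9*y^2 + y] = -18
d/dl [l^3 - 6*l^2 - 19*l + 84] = 3*l^2 - 12*l - 19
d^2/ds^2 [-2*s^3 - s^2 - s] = -12*s - 2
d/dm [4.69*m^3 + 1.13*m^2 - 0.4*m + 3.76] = 14.07*m^2 + 2.26*m - 0.4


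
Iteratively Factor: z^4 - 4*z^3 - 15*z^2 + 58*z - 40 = (z - 2)*(z^3 - 2*z^2 - 19*z + 20) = (z - 5)*(z - 2)*(z^2 + 3*z - 4) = (z - 5)*(z - 2)*(z - 1)*(z + 4)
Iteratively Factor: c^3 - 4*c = (c - 2)*(c^2 + 2*c) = c*(c - 2)*(c + 2)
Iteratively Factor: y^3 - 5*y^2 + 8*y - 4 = (y - 1)*(y^2 - 4*y + 4) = (y - 2)*(y - 1)*(y - 2)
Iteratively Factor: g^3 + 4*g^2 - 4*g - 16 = (g - 2)*(g^2 + 6*g + 8) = (g - 2)*(g + 2)*(g + 4)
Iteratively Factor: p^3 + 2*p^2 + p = (p + 1)*(p^2 + p) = p*(p + 1)*(p + 1)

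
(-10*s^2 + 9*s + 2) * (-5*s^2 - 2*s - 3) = 50*s^4 - 25*s^3 + 2*s^2 - 31*s - 6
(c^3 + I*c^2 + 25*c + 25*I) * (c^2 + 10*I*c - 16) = c^5 + 11*I*c^4 - c^3 + 259*I*c^2 - 650*c - 400*I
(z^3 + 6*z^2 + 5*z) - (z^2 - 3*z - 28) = z^3 + 5*z^2 + 8*z + 28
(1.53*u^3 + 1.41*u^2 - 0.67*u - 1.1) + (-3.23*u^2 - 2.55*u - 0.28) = 1.53*u^3 - 1.82*u^2 - 3.22*u - 1.38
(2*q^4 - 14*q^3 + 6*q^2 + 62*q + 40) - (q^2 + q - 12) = 2*q^4 - 14*q^3 + 5*q^2 + 61*q + 52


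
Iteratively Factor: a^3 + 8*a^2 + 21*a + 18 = (a + 3)*(a^2 + 5*a + 6) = (a + 3)^2*(a + 2)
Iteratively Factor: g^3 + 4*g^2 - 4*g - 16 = (g + 4)*(g^2 - 4) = (g - 2)*(g + 4)*(g + 2)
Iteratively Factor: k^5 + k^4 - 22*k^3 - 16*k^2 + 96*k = (k)*(k^4 + k^3 - 22*k^2 - 16*k + 96) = k*(k - 4)*(k^3 + 5*k^2 - 2*k - 24) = k*(k - 4)*(k + 3)*(k^2 + 2*k - 8) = k*(k - 4)*(k + 3)*(k + 4)*(k - 2)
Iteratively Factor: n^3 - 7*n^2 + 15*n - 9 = (n - 3)*(n^2 - 4*n + 3) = (n - 3)^2*(n - 1)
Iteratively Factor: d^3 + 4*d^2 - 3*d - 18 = (d - 2)*(d^2 + 6*d + 9) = (d - 2)*(d + 3)*(d + 3)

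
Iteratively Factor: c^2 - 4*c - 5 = (c + 1)*(c - 5)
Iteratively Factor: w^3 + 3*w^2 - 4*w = (w)*(w^2 + 3*w - 4) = w*(w + 4)*(w - 1)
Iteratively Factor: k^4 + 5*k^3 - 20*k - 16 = (k + 1)*(k^3 + 4*k^2 - 4*k - 16) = (k + 1)*(k + 4)*(k^2 - 4) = (k - 2)*(k + 1)*(k + 4)*(k + 2)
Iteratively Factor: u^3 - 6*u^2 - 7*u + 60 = (u - 4)*(u^2 - 2*u - 15) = (u - 4)*(u + 3)*(u - 5)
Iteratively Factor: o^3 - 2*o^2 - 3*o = (o + 1)*(o^2 - 3*o) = o*(o + 1)*(o - 3)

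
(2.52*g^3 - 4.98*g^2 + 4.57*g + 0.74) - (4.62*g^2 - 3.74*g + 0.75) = 2.52*g^3 - 9.6*g^2 + 8.31*g - 0.01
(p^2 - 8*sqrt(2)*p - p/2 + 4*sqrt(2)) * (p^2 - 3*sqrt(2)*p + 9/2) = p^4 - 11*sqrt(2)*p^3 - p^3/2 + 11*sqrt(2)*p^2/2 + 105*p^2/2 - 36*sqrt(2)*p - 105*p/4 + 18*sqrt(2)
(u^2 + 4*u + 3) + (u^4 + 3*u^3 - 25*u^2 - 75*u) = u^4 + 3*u^3 - 24*u^2 - 71*u + 3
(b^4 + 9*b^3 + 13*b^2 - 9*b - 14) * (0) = 0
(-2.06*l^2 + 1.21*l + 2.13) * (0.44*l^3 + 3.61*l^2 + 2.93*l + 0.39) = -0.9064*l^5 - 6.9042*l^4 - 0.7305*l^3 + 10.4312*l^2 + 6.7128*l + 0.8307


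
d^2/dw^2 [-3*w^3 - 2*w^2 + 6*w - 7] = -18*w - 4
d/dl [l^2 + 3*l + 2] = 2*l + 3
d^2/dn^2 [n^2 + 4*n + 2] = 2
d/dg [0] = 0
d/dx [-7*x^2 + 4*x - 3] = 4 - 14*x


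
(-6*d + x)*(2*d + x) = -12*d^2 - 4*d*x + x^2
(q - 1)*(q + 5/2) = q^2 + 3*q/2 - 5/2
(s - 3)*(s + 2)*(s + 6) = s^3 + 5*s^2 - 12*s - 36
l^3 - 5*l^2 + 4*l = l*(l - 4)*(l - 1)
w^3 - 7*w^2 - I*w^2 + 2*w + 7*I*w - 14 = (w - 7)*(w - 2*I)*(w + I)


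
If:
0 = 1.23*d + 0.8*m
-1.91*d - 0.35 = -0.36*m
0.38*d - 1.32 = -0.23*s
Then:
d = -0.14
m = 0.22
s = 5.97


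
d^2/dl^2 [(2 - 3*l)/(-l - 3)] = -22/(l + 3)^3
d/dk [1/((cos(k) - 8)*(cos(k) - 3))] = (2*cos(k) - 11)*sin(k)/((cos(k) - 8)^2*(cos(k) - 3)^2)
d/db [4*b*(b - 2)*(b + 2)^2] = 16*b^3 + 24*b^2 - 32*b - 32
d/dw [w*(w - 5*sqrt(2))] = 2*w - 5*sqrt(2)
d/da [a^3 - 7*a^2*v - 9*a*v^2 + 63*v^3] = 3*a^2 - 14*a*v - 9*v^2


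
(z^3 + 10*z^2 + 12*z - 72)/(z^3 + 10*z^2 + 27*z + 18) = (z^2 + 4*z - 12)/(z^2 + 4*z + 3)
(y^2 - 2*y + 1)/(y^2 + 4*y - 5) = (y - 1)/(y + 5)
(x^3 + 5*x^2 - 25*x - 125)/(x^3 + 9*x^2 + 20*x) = (x^2 - 25)/(x*(x + 4))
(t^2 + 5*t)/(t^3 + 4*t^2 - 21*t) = (t + 5)/(t^2 + 4*t - 21)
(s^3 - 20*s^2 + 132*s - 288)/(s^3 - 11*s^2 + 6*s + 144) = (s - 6)/(s + 3)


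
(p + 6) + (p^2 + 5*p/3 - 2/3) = p^2 + 8*p/3 + 16/3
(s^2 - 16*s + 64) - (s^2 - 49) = 113 - 16*s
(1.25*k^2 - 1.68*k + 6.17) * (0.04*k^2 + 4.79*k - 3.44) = 0.05*k^4 + 5.9203*k^3 - 12.1004*k^2 + 35.3335*k - 21.2248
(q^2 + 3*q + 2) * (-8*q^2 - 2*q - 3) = -8*q^4 - 26*q^3 - 25*q^2 - 13*q - 6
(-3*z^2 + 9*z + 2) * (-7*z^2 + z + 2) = 21*z^4 - 66*z^3 - 11*z^2 + 20*z + 4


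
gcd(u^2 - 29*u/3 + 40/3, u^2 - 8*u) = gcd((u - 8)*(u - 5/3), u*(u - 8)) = u - 8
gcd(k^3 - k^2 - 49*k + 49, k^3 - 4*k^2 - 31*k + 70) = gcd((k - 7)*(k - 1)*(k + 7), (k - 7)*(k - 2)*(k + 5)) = k - 7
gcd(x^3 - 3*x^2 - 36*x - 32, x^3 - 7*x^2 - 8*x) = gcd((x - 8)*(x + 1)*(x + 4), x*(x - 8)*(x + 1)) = x^2 - 7*x - 8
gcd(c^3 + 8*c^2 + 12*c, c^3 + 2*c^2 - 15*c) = c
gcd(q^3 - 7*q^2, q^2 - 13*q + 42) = q - 7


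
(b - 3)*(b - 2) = b^2 - 5*b + 6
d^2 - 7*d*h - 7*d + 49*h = (d - 7)*(d - 7*h)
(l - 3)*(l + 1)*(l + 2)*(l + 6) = l^4 + 6*l^3 - 7*l^2 - 48*l - 36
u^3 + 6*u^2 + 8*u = u*(u + 2)*(u + 4)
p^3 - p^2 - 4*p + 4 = (p - 2)*(p - 1)*(p + 2)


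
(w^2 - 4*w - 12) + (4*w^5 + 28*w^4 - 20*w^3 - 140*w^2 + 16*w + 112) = 4*w^5 + 28*w^4 - 20*w^3 - 139*w^2 + 12*w + 100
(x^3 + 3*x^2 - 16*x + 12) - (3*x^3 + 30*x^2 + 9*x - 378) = -2*x^3 - 27*x^2 - 25*x + 390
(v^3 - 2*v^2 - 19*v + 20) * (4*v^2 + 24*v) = 4*v^5 + 16*v^4 - 124*v^3 - 376*v^2 + 480*v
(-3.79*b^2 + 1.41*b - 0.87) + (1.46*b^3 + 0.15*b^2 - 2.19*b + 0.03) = 1.46*b^3 - 3.64*b^2 - 0.78*b - 0.84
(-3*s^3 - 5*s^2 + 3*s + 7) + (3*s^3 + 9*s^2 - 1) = 4*s^2 + 3*s + 6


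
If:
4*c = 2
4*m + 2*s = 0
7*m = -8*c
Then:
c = 1/2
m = -4/7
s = 8/7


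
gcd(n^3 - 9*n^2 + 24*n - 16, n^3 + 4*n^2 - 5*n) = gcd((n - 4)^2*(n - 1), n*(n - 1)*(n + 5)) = n - 1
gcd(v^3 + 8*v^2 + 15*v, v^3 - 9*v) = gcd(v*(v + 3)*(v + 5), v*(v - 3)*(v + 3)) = v^2 + 3*v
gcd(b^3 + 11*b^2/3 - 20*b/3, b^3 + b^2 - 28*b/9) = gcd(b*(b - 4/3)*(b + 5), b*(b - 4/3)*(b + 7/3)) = b^2 - 4*b/3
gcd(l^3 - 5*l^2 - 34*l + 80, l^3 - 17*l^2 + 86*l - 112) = l^2 - 10*l + 16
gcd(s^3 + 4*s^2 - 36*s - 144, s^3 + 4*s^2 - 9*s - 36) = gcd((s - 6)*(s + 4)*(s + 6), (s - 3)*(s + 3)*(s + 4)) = s + 4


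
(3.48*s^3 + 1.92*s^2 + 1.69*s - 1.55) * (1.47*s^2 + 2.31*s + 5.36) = 5.1156*s^5 + 10.8612*s^4 + 25.5723*s^3 + 11.9166*s^2 + 5.4779*s - 8.308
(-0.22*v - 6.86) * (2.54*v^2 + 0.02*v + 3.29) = -0.5588*v^3 - 17.4288*v^2 - 0.861*v - 22.5694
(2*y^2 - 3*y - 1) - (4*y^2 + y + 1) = -2*y^2 - 4*y - 2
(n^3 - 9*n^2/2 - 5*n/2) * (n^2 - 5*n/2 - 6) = n^5 - 7*n^4 + 11*n^3/4 + 133*n^2/4 + 15*n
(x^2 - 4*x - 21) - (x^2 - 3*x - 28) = 7 - x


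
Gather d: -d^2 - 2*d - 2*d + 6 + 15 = -d^2 - 4*d + 21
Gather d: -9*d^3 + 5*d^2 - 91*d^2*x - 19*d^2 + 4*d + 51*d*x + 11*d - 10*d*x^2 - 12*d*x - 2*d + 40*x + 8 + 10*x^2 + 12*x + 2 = -9*d^3 + d^2*(-91*x - 14) + d*(-10*x^2 + 39*x + 13) + 10*x^2 + 52*x + 10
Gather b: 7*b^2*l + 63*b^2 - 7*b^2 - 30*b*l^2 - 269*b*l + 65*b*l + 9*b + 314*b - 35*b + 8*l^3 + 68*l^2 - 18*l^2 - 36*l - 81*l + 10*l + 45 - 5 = b^2*(7*l + 56) + b*(-30*l^2 - 204*l + 288) + 8*l^3 + 50*l^2 - 107*l + 40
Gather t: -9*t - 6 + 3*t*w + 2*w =t*(3*w - 9) + 2*w - 6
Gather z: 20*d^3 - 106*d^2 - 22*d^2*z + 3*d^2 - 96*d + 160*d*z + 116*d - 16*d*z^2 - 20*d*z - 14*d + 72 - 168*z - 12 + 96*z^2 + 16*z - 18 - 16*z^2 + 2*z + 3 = 20*d^3 - 103*d^2 + 6*d + z^2*(80 - 16*d) + z*(-22*d^2 + 140*d - 150) + 45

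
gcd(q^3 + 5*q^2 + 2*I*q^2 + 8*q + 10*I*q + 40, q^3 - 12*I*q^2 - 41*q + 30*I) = 1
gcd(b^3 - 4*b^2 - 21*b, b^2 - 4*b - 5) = 1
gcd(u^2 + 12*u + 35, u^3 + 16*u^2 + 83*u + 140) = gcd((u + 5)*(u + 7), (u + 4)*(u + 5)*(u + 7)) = u^2 + 12*u + 35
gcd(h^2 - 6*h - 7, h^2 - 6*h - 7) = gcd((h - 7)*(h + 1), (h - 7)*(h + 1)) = h^2 - 6*h - 7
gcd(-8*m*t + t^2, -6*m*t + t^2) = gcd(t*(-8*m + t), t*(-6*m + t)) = t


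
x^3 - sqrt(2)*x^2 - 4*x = x*(x - 2*sqrt(2))*(x + sqrt(2))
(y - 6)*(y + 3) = y^2 - 3*y - 18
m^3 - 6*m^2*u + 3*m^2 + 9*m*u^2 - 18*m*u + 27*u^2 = (m + 3)*(m - 3*u)^2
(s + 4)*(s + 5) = s^2 + 9*s + 20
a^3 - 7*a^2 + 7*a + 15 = (a - 5)*(a - 3)*(a + 1)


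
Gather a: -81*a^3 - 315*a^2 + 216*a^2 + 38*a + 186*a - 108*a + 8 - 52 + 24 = -81*a^3 - 99*a^2 + 116*a - 20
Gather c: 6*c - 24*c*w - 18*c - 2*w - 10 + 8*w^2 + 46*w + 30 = c*(-24*w - 12) + 8*w^2 + 44*w + 20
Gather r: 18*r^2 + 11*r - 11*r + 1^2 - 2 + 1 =18*r^2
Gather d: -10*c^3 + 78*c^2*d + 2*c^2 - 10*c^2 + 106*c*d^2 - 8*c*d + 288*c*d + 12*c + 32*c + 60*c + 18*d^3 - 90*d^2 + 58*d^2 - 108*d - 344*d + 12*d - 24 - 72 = -10*c^3 - 8*c^2 + 104*c + 18*d^3 + d^2*(106*c - 32) + d*(78*c^2 + 280*c - 440) - 96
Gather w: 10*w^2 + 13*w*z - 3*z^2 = 10*w^2 + 13*w*z - 3*z^2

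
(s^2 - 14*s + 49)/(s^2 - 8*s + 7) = (s - 7)/(s - 1)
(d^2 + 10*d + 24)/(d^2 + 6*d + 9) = (d^2 + 10*d + 24)/(d^2 + 6*d + 9)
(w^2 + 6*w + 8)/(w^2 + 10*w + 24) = (w + 2)/(w + 6)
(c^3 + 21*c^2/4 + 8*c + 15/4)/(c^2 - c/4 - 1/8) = 2*(4*c^3 + 21*c^2 + 32*c + 15)/(8*c^2 - 2*c - 1)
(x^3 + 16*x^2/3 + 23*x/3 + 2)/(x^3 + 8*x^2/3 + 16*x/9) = 3*(3*x^3 + 16*x^2 + 23*x + 6)/(x*(9*x^2 + 24*x + 16))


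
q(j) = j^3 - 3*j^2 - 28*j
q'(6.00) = 44.00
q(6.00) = -60.00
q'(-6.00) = 116.00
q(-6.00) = -156.00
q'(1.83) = -28.93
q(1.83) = -55.16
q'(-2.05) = -3.09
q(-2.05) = 36.18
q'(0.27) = -29.40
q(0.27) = -7.76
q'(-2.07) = -2.73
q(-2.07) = 36.24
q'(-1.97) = -4.54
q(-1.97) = 35.87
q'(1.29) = -30.75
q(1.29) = -38.97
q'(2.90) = -20.17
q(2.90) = -82.04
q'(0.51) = -30.28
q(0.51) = -14.93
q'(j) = 3*j^2 - 6*j - 28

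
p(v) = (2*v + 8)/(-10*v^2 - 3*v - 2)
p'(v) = (2*v + 8)*(20*v + 3)/(-10*v^2 - 3*v - 2)^2 + 2/(-10*v^2 - 3*v - 2) = 20*(v^2 + 8*v + 1)/(100*v^4 + 60*v^3 + 49*v^2 + 12*v + 4)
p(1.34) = -0.45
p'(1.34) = 0.47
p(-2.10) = -0.10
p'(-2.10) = -0.14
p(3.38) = -0.12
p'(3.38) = 0.05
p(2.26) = -0.21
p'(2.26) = 0.14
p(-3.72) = -0.00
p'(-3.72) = -0.02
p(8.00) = -0.04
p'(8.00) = 0.01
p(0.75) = -0.96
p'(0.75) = 1.55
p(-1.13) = -0.50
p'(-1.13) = -1.04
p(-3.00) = -0.02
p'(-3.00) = -0.04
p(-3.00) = -0.02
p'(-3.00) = -0.04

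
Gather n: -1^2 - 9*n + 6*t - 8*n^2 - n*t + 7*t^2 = -8*n^2 + n*(-t - 9) + 7*t^2 + 6*t - 1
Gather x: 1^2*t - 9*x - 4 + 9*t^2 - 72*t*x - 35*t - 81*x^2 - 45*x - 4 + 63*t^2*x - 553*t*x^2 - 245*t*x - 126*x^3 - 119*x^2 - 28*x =9*t^2 - 34*t - 126*x^3 + x^2*(-553*t - 200) + x*(63*t^2 - 317*t - 82) - 8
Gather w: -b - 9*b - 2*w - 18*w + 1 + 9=-10*b - 20*w + 10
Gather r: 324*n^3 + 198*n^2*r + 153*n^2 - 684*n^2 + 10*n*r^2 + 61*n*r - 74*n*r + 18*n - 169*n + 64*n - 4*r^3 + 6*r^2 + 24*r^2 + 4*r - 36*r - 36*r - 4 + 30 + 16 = 324*n^3 - 531*n^2 - 87*n - 4*r^3 + r^2*(10*n + 30) + r*(198*n^2 - 13*n - 68) + 42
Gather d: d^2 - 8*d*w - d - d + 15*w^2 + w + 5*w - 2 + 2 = d^2 + d*(-8*w - 2) + 15*w^2 + 6*w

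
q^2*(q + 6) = q^3 + 6*q^2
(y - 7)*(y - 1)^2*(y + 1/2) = y^4 - 17*y^3/2 + 21*y^2/2 + y/2 - 7/2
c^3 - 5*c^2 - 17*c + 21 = (c - 7)*(c - 1)*(c + 3)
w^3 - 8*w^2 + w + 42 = (w - 7)*(w - 3)*(w + 2)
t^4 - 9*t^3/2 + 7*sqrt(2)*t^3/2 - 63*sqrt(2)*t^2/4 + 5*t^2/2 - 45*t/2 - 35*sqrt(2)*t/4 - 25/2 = (t - 5)*(t + 1/2)*(t + sqrt(2))*(t + 5*sqrt(2)/2)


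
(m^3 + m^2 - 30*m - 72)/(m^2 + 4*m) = m - 3 - 18/m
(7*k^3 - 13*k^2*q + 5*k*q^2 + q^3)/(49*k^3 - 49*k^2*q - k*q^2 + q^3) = (-k + q)/(-7*k + q)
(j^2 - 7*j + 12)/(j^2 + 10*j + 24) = (j^2 - 7*j + 12)/(j^2 + 10*j + 24)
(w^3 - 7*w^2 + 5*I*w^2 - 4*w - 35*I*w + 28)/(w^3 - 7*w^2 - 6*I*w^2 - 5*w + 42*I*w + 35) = (w^2 + 5*I*w - 4)/(w^2 - 6*I*w - 5)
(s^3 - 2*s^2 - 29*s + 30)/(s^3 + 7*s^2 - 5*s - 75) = (s^2 - 7*s + 6)/(s^2 + 2*s - 15)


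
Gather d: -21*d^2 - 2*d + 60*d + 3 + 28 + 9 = -21*d^2 + 58*d + 40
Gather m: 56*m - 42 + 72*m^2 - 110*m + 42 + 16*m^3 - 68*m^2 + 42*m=16*m^3 + 4*m^2 - 12*m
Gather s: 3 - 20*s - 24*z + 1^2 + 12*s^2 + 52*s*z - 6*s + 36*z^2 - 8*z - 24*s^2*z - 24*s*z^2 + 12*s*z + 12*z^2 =s^2*(12 - 24*z) + s*(-24*z^2 + 64*z - 26) + 48*z^2 - 32*z + 4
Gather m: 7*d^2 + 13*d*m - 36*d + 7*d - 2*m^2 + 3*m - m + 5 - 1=7*d^2 - 29*d - 2*m^2 + m*(13*d + 2) + 4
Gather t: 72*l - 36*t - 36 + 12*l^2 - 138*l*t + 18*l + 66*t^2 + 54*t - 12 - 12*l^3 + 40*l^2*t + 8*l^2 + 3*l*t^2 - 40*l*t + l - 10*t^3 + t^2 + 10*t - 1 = -12*l^3 + 20*l^2 + 91*l - 10*t^3 + t^2*(3*l + 67) + t*(40*l^2 - 178*l + 28) - 49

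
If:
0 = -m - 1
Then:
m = -1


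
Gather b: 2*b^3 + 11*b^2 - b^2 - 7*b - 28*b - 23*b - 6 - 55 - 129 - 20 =2*b^3 + 10*b^2 - 58*b - 210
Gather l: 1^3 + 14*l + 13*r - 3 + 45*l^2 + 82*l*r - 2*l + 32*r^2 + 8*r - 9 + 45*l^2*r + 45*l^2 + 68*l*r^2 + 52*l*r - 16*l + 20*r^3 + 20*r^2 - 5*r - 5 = l^2*(45*r + 90) + l*(68*r^2 + 134*r - 4) + 20*r^3 + 52*r^2 + 16*r - 16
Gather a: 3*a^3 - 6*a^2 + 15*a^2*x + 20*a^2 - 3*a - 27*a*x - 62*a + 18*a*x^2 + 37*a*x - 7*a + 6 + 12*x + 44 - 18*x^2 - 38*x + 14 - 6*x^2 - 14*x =3*a^3 + a^2*(15*x + 14) + a*(18*x^2 + 10*x - 72) - 24*x^2 - 40*x + 64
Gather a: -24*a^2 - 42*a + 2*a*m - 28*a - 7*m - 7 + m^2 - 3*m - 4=-24*a^2 + a*(2*m - 70) + m^2 - 10*m - 11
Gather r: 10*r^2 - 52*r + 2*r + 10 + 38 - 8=10*r^2 - 50*r + 40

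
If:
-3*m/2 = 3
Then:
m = -2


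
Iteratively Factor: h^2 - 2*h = (h - 2)*(h)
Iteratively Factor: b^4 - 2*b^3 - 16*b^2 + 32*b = (b)*(b^3 - 2*b^2 - 16*b + 32) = b*(b + 4)*(b^2 - 6*b + 8) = b*(b - 2)*(b + 4)*(b - 4)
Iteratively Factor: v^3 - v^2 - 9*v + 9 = (v - 1)*(v^2 - 9) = (v - 3)*(v - 1)*(v + 3)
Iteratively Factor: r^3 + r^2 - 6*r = (r)*(r^2 + r - 6) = r*(r + 3)*(r - 2)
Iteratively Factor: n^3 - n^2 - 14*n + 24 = (n + 4)*(n^2 - 5*n + 6) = (n - 2)*(n + 4)*(n - 3)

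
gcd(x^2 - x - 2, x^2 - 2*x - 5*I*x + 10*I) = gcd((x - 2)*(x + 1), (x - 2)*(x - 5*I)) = x - 2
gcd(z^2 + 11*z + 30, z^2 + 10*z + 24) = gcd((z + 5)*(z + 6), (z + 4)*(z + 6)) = z + 6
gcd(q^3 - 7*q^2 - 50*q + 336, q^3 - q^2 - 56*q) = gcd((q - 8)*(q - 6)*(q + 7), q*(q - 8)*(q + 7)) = q^2 - q - 56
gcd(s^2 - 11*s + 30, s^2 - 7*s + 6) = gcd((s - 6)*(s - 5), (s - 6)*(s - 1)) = s - 6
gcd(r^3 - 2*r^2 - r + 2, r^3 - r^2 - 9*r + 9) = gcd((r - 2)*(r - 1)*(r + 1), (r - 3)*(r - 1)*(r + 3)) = r - 1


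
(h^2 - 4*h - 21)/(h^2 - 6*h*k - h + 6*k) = (h^2 - 4*h - 21)/(h^2 - 6*h*k - h + 6*k)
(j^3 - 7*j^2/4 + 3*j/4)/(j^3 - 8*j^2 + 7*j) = (j - 3/4)/(j - 7)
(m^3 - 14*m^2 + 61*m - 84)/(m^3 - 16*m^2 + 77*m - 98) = (m^2 - 7*m + 12)/(m^2 - 9*m + 14)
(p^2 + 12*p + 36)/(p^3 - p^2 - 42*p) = (p + 6)/(p*(p - 7))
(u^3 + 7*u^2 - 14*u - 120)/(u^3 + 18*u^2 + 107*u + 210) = (u - 4)/(u + 7)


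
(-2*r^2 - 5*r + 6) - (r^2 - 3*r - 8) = -3*r^2 - 2*r + 14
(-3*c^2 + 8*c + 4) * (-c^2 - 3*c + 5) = 3*c^4 + c^3 - 43*c^2 + 28*c + 20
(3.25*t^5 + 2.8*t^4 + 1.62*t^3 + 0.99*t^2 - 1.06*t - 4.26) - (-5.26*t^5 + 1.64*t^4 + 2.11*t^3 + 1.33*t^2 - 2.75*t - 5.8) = 8.51*t^5 + 1.16*t^4 - 0.49*t^3 - 0.34*t^2 + 1.69*t + 1.54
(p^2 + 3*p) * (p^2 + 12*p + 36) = p^4 + 15*p^3 + 72*p^2 + 108*p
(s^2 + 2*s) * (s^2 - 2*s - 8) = s^4 - 12*s^2 - 16*s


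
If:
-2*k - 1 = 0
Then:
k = -1/2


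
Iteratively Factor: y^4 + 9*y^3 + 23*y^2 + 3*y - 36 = (y + 3)*(y^3 + 6*y^2 + 5*y - 12) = (y + 3)^2*(y^2 + 3*y - 4) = (y - 1)*(y + 3)^2*(y + 4)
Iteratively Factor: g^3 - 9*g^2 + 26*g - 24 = (g - 3)*(g^2 - 6*g + 8) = (g - 4)*(g - 3)*(g - 2)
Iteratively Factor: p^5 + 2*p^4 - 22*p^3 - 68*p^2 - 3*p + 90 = (p - 5)*(p^4 + 7*p^3 + 13*p^2 - 3*p - 18) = (p - 5)*(p - 1)*(p^3 + 8*p^2 + 21*p + 18) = (p - 5)*(p - 1)*(p + 3)*(p^2 + 5*p + 6) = (p - 5)*(p - 1)*(p + 2)*(p + 3)*(p + 3)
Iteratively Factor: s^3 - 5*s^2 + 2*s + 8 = (s - 4)*(s^2 - s - 2) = (s - 4)*(s - 2)*(s + 1)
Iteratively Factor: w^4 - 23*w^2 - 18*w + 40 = (w - 5)*(w^3 + 5*w^2 + 2*w - 8) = (w - 5)*(w + 4)*(w^2 + w - 2) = (w - 5)*(w - 1)*(w + 4)*(w + 2)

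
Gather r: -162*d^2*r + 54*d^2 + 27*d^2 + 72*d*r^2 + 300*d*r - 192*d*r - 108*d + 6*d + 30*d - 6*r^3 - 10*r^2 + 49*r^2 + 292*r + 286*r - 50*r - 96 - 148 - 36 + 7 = 81*d^2 - 72*d - 6*r^3 + r^2*(72*d + 39) + r*(-162*d^2 + 108*d + 528) - 273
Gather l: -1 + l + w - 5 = l + w - 6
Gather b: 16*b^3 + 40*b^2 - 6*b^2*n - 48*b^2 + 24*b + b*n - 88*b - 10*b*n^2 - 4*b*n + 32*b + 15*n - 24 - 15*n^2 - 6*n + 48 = 16*b^3 + b^2*(-6*n - 8) + b*(-10*n^2 - 3*n - 32) - 15*n^2 + 9*n + 24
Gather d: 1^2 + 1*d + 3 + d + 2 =2*d + 6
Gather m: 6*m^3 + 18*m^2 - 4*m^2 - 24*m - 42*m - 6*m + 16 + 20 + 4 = 6*m^3 + 14*m^2 - 72*m + 40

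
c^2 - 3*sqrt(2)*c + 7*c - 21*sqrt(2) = (c + 7)*(c - 3*sqrt(2))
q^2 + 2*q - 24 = (q - 4)*(q + 6)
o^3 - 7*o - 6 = (o - 3)*(o + 1)*(o + 2)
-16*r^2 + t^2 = (-4*r + t)*(4*r + t)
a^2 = a^2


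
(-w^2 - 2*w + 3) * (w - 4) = -w^3 + 2*w^2 + 11*w - 12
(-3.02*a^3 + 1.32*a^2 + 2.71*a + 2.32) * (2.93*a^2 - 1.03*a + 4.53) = -8.8486*a^5 + 6.9782*a^4 - 7.0999*a^3 + 9.9859*a^2 + 9.8867*a + 10.5096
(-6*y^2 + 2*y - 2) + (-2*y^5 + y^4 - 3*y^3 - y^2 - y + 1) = -2*y^5 + y^4 - 3*y^3 - 7*y^2 + y - 1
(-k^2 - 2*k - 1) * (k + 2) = -k^3 - 4*k^2 - 5*k - 2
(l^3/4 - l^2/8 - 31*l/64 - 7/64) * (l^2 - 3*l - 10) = l^5/4 - 7*l^4/8 - 167*l^3/64 + 83*l^2/32 + 331*l/64 + 35/32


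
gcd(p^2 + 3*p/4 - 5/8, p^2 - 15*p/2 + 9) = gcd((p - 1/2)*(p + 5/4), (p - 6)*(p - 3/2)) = 1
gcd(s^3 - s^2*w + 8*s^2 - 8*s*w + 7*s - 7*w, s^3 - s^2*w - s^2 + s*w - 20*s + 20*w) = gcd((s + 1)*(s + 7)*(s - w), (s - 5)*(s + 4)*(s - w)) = s - w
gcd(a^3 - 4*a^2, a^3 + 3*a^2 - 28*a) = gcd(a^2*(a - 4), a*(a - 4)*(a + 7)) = a^2 - 4*a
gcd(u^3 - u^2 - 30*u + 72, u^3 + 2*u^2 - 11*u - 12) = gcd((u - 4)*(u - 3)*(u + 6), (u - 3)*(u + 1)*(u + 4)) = u - 3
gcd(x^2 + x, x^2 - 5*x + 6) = 1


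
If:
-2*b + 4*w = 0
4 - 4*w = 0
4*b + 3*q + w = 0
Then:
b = 2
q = -3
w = 1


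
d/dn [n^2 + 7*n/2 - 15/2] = 2*n + 7/2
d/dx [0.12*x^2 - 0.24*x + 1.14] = 0.24*x - 0.24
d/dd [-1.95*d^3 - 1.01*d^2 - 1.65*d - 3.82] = -5.85*d^2 - 2.02*d - 1.65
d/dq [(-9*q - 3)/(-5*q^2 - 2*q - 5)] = 3*(-15*q^2 - 10*q + 13)/(25*q^4 + 20*q^3 + 54*q^2 + 20*q + 25)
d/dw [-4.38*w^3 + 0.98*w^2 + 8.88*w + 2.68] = -13.14*w^2 + 1.96*w + 8.88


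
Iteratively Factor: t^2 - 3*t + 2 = (t - 2)*(t - 1)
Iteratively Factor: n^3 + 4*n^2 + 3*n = (n)*(n^2 + 4*n + 3) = n*(n + 1)*(n + 3)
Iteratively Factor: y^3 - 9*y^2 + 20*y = (y - 5)*(y^2 - 4*y) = y*(y - 5)*(y - 4)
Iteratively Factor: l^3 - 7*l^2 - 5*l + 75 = (l - 5)*(l^2 - 2*l - 15) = (l - 5)^2*(l + 3)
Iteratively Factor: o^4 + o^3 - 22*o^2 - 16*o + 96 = (o - 2)*(o^3 + 3*o^2 - 16*o - 48) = (o - 4)*(o - 2)*(o^2 + 7*o + 12) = (o - 4)*(o - 2)*(o + 4)*(o + 3)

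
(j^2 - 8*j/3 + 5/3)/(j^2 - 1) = (j - 5/3)/(j + 1)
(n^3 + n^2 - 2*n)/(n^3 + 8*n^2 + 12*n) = (n - 1)/(n + 6)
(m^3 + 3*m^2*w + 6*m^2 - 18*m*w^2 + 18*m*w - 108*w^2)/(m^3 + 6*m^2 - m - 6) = (m^2 + 3*m*w - 18*w^2)/(m^2 - 1)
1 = 1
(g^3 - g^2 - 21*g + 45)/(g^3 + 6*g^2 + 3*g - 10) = (g^2 - 6*g + 9)/(g^2 + g - 2)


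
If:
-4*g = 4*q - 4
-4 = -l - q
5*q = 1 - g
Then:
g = 1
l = 4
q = 0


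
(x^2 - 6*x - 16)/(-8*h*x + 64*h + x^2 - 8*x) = (x + 2)/(-8*h + x)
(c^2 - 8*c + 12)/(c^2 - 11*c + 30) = (c - 2)/(c - 5)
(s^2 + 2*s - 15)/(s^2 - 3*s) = (s + 5)/s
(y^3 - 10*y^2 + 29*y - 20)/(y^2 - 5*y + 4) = y - 5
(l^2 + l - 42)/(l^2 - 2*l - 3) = (-l^2 - l + 42)/(-l^2 + 2*l + 3)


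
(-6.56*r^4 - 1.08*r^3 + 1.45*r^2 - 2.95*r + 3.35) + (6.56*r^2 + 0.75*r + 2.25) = -6.56*r^4 - 1.08*r^3 + 8.01*r^2 - 2.2*r + 5.6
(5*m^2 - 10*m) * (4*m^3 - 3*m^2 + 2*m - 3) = 20*m^5 - 55*m^4 + 40*m^3 - 35*m^2 + 30*m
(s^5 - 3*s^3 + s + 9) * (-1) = -s^5 + 3*s^3 - s - 9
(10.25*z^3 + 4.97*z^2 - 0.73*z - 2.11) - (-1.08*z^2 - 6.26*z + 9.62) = 10.25*z^3 + 6.05*z^2 + 5.53*z - 11.73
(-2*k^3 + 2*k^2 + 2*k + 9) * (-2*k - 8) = 4*k^4 + 12*k^3 - 20*k^2 - 34*k - 72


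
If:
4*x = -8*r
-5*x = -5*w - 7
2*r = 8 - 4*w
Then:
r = -34/15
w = 47/15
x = 68/15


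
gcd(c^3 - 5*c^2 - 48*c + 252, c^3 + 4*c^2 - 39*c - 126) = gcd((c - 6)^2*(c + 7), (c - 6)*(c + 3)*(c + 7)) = c^2 + c - 42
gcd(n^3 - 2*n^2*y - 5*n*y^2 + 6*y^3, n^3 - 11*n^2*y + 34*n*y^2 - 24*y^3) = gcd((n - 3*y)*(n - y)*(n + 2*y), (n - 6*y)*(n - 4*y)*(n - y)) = -n + y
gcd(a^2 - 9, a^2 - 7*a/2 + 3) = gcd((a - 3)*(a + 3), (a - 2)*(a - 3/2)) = 1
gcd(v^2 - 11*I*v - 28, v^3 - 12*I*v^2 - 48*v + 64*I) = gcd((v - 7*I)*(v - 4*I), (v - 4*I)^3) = v - 4*I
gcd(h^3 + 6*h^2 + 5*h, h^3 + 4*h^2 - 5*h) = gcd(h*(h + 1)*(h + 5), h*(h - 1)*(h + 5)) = h^2 + 5*h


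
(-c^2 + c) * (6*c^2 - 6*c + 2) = -6*c^4 + 12*c^3 - 8*c^2 + 2*c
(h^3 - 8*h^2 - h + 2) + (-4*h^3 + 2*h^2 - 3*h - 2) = -3*h^3 - 6*h^2 - 4*h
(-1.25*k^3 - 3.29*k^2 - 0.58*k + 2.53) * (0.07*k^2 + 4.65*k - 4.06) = -0.0875*k^5 - 6.0428*k^4 - 10.2641*k^3 + 10.8375*k^2 + 14.1193*k - 10.2718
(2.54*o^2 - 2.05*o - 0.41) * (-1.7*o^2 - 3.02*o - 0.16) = -4.318*o^4 - 4.1858*o^3 + 6.4816*o^2 + 1.5662*o + 0.0656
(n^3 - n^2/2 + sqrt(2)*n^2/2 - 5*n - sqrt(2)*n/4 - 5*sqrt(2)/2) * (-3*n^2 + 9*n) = -3*n^5 - 3*sqrt(2)*n^4/2 + 21*n^4/2 + 21*sqrt(2)*n^3/4 + 21*n^3/2 - 45*n^2 + 21*sqrt(2)*n^2/4 - 45*sqrt(2)*n/2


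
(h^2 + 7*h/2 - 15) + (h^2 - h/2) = 2*h^2 + 3*h - 15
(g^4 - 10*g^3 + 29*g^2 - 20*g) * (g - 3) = g^5 - 13*g^4 + 59*g^3 - 107*g^2 + 60*g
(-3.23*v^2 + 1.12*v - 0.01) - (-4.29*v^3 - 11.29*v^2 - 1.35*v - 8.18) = 4.29*v^3 + 8.06*v^2 + 2.47*v + 8.17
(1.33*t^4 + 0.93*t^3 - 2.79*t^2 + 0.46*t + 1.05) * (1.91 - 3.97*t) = -5.2801*t^5 - 1.1518*t^4 + 12.8526*t^3 - 7.1551*t^2 - 3.2899*t + 2.0055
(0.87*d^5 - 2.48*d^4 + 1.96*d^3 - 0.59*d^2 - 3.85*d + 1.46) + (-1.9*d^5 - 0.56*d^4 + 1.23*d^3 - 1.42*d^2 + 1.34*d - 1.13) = -1.03*d^5 - 3.04*d^4 + 3.19*d^3 - 2.01*d^2 - 2.51*d + 0.33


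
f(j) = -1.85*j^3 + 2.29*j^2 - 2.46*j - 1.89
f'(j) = -5.55*j^2 + 4.58*j - 2.46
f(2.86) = -33.47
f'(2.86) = -34.76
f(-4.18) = 183.52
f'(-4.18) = -118.58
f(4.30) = -117.21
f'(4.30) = -85.39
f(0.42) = -2.66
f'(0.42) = -1.52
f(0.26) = -2.41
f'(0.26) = -1.64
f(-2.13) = 31.62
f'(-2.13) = -37.40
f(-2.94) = 72.15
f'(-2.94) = -63.90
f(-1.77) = 19.90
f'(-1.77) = -27.95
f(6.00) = -333.81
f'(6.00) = -174.78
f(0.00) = -1.89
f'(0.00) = -2.46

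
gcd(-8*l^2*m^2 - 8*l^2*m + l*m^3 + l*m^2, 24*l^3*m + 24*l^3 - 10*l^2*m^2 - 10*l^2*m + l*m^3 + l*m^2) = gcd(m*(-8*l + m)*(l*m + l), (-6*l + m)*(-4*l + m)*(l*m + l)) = l*m + l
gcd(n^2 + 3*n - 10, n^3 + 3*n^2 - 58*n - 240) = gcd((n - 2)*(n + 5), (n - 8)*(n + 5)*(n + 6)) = n + 5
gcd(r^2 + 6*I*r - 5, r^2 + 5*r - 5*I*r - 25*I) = 1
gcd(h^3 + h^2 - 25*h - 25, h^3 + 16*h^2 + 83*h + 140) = h + 5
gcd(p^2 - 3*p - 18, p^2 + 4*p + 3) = p + 3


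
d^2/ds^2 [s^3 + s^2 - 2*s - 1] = 6*s + 2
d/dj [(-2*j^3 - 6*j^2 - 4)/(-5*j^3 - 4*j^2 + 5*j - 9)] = 2*(-11*j^4 - 10*j^3 - 18*j^2 + 38*j + 10)/(25*j^6 + 40*j^5 - 34*j^4 + 50*j^3 + 97*j^2 - 90*j + 81)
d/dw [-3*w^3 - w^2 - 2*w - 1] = -9*w^2 - 2*w - 2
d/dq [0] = 0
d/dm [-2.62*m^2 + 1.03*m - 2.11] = 1.03 - 5.24*m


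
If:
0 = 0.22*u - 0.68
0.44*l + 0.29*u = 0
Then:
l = -2.04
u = 3.09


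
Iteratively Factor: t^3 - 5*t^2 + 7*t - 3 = (t - 1)*(t^2 - 4*t + 3) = (t - 1)^2*(t - 3)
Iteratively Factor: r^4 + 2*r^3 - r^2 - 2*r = (r + 2)*(r^3 - r) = (r + 1)*(r + 2)*(r^2 - r) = (r - 1)*(r + 1)*(r + 2)*(r)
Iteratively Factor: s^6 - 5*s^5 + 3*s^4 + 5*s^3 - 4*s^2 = (s - 1)*(s^5 - 4*s^4 - s^3 + 4*s^2) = (s - 4)*(s - 1)*(s^4 - s^2) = (s - 4)*(s - 1)*(s + 1)*(s^3 - s^2) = s*(s - 4)*(s - 1)*(s + 1)*(s^2 - s) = s^2*(s - 4)*(s - 1)*(s + 1)*(s - 1)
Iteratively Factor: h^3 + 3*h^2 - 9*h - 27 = (h + 3)*(h^2 - 9) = (h - 3)*(h + 3)*(h + 3)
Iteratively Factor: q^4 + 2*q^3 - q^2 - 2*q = (q)*(q^3 + 2*q^2 - q - 2) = q*(q + 1)*(q^2 + q - 2) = q*(q - 1)*(q + 1)*(q + 2)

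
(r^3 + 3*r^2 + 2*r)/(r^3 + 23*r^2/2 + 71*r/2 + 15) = 2*r*(r^2 + 3*r + 2)/(2*r^3 + 23*r^2 + 71*r + 30)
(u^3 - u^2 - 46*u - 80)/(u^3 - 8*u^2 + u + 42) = (u^2 - 3*u - 40)/(u^2 - 10*u + 21)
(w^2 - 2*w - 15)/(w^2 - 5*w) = (w + 3)/w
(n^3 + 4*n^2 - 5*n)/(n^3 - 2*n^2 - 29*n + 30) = n/(n - 6)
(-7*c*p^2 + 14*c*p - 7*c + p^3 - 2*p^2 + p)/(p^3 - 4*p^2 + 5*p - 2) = (-7*c + p)/(p - 2)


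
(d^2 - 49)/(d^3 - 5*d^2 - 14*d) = (d + 7)/(d*(d + 2))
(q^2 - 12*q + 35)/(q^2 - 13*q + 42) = (q - 5)/(q - 6)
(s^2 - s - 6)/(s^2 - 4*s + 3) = (s + 2)/(s - 1)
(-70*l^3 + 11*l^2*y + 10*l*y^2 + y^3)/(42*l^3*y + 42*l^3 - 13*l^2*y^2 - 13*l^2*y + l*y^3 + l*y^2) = (-70*l^3 + 11*l^2*y + 10*l*y^2 + y^3)/(l*(42*l^2*y + 42*l^2 - 13*l*y^2 - 13*l*y + y^3 + y^2))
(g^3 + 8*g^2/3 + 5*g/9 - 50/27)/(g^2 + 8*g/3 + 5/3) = (g^2 + g - 10/9)/(g + 1)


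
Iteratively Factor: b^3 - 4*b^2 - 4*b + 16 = (b - 2)*(b^2 - 2*b - 8) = (b - 2)*(b + 2)*(b - 4)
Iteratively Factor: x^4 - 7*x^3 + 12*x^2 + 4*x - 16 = (x - 2)*(x^3 - 5*x^2 + 2*x + 8) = (x - 4)*(x - 2)*(x^2 - x - 2) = (x - 4)*(x - 2)^2*(x + 1)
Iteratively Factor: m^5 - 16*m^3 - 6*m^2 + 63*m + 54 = (m + 3)*(m^4 - 3*m^3 - 7*m^2 + 15*m + 18) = (m - 3)*(m + 3)*(m^3 - 7*m - 6) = (m - 3)^2*(m + 3)*(m^2 + 3*m + 2) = (m - 3)^2*(m + 2)*(m + 3)*(m + 1)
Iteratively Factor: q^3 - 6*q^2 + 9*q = (q)*(q^2 - 6*q + 9) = q*(q - 3)*(q - 3)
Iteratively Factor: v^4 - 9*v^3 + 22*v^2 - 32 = (v - 2)*(v^3 - 7*v^2 + 8*v + 16) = (v - 2)*(v + 1)*(v^2 - 8*v + 16) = (v - 4)*(v - 2)*(v + 1)*(v - 4)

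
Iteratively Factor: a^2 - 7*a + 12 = (a - 4)*(a - 3)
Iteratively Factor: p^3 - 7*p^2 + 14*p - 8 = (p - 1)*(p^2 - 6*p + 8) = (p - 2)*(p - 1)*(p - 4)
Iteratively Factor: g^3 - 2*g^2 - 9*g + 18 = (g - 3)*(g^2 + g - 6) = (g - 3)*(g - 2)*(g + 3)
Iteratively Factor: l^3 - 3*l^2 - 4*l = (l - 4)*(l^2 + l) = (l - 4)*(l + 1)*(l)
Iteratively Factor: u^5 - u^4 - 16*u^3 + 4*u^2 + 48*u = (u + 3)*(u^4 - 4*u^3 - 4*u^2 + 16*u) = (u - 4)*(u + 3)*(u^3 - 4*u) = (u - 4)*(u + 2)*(u + 3)*(u^2 - 2*u) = (u - 4)*(u - 2)*(u + 2)*(u + 3)*(u)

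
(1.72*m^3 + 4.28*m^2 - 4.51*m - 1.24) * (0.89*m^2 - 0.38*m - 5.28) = 1.5308*m^5 + 3.1556*m^4 - 14.7219*m^3 - 21.9882*m^2 + 24.284*m + 6.5472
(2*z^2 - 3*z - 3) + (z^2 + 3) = 3*z^2 - 3*z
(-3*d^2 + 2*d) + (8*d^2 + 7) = 5*d^2 + 2*d + 7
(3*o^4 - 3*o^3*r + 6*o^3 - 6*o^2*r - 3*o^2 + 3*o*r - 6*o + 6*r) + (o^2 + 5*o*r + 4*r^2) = 3*o^4 - 3*o^3*r + 6*o^3 - 6*o^2*r - 2*o^2 + 8*o*r - 6*o + 4*r^2 + 6*r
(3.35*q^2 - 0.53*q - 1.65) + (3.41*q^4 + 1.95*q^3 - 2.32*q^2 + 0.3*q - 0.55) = 3.41*q^4 + 1.95*q^3 + 1.03*q^2 - 0.23*q - 2.2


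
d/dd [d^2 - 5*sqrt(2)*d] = 2*d - 5*sqrt(2)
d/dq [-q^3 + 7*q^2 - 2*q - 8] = -3*q^2 + 14*q - 2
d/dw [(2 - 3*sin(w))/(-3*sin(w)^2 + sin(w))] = (-9*cos(w) + 12/tan(w) - 2*cos(w)/sin(w)^2)/(3*sin(w) - 1)^2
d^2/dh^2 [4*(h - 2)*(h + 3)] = 8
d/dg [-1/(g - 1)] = (g - 1)^(-2)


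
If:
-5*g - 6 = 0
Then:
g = -6/5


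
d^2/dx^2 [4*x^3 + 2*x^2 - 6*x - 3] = 24*x + 4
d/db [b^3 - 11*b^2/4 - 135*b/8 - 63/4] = 3*b^2 - 11*b/2 - 135/8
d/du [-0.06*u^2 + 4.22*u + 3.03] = 4.22 - 0.12*u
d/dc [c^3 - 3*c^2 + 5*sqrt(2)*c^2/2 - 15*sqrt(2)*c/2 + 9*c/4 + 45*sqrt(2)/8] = 3*c^2 - 6*c + 5*sqrt(2)*c - 15*sqrt(2)/2 + 9/4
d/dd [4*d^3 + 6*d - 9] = 12*d^2 + 6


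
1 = 1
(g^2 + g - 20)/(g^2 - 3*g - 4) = (g + 5)/(g + 1)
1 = 1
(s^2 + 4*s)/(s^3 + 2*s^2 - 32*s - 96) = s/(s^2 - 2*s - 24)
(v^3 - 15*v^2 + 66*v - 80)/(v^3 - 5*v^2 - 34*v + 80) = (v - 5)/(v + 5)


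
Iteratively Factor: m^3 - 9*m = (m)*(m^2 - 9) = m*(m + 3)*(m - 3)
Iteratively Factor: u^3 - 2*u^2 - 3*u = (u)*(u^2 - 2*u - 3) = u*(u - 3)*(u + 1)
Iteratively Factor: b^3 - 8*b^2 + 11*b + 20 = (b - 4)*(b^2 - 4*b - 5) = (b - 4)*(b + 1)*(b - 5)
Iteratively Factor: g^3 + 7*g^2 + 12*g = (g)*(g^2 + 7*g + 12) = g*(g + 4)*(g + 3)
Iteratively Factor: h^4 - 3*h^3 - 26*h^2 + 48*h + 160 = (h + 4)*(h^3 - 7*h^2 + 2*h + 40) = (h - 5)*(h + 4)*(h^2 - 2*h - 8) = (h - 5)*(h - 4)*(h + 4)*(h + 2)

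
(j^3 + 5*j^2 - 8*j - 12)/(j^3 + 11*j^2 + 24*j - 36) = (j^2 - j - 2)/(j^2 + 5*j - 6)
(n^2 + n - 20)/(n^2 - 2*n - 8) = (n + 5)/(n + 2)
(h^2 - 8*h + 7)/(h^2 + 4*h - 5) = (h - 7)/(h + 5)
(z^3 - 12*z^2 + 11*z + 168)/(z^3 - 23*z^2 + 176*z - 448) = (z + 3)/(z - 8)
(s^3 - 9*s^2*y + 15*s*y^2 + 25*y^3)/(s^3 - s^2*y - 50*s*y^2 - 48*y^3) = (-s^2 + 10*s*y - 25*y^2)/(-s^2 + 2*s*y + 48*y^2)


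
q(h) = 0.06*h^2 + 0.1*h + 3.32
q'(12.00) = 1.54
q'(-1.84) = -0.12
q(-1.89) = 3.35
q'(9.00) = 1.18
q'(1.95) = 0.33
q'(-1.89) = -0.13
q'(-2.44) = -0.19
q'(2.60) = 0.41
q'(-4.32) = -0.42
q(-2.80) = 3.51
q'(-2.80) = -0.24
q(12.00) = 13.16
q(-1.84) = 3.34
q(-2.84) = 3.52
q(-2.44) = 3.43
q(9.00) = 9.08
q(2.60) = 3.99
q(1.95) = 3.74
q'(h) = 0.12*h + 0.1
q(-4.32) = 4.01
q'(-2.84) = -0.24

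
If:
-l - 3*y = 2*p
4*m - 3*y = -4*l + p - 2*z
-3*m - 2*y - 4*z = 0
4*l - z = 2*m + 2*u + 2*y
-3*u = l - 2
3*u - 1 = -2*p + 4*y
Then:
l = 145/647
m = -210/647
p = -149/647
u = 383/647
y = 51/647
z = 132/647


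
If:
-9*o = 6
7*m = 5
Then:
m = 5/7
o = -2/3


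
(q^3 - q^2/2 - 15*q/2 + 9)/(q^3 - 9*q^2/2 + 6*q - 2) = (2*q^2 + 3*q - 9)/(2*q^2 - 5*q + 2)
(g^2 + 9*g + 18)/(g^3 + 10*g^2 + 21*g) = (g + 6)/(g*(g + 7))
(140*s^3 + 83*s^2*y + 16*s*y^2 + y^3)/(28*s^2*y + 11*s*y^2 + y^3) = (5*s + y)/y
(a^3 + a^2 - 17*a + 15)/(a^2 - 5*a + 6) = (a^2 + 4*a - 5)/(a - 2)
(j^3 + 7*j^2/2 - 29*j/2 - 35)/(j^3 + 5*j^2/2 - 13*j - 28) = (j + 5)/(j + 4)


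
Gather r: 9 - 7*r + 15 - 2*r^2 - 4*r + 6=-2*r^2 - 11*r + 30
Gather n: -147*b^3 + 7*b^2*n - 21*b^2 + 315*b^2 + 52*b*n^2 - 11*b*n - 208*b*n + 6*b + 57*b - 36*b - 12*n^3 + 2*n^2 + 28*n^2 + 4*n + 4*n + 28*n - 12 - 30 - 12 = -147*b^3 + 294*b^2 + 27*b - 12*n^3 + n^2*(52*b + 30) + n*(7*b^2 - 219*b + 36) - 54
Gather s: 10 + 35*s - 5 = 35*s + 5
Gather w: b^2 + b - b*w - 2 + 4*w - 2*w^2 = b^2 + b - 2*w^2 + w*(4 - b) - 2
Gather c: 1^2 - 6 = -5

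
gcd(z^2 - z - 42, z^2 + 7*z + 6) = z + 6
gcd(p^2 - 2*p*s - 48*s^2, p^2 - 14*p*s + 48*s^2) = p - 8*s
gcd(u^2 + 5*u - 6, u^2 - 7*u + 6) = u - 1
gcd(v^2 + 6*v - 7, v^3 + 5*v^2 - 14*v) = v + 7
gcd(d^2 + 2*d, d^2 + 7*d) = d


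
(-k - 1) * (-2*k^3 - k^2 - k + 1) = 2*k^4 + 3*k^3 + 2*k^2 - 1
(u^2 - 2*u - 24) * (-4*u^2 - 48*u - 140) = -4*u^4 - 40*u^3 + 52*u^2 + 1432*u + 3360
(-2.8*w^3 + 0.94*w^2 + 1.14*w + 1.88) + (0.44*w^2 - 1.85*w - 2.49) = -2.8*w^3 + 1.38*w^2 - 0.71*w - 0.61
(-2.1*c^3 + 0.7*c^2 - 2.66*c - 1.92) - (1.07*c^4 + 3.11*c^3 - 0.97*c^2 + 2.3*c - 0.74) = -1.07*c^4 - 5.21*c^3 + 1.67*c^2 - 4.96*c - 1.18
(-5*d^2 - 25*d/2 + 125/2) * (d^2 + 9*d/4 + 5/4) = -5*d^4 - 95*d^3/4 + 225*d^2/8 + 125*d + 625/8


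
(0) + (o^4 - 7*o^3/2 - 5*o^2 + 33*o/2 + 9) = o^4 - 7*o^3/2 - 5*o^2 + 33*o/2 + 9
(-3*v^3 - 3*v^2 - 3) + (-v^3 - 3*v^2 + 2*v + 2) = -4*v^3 - 6*v^2 + 2*v - 1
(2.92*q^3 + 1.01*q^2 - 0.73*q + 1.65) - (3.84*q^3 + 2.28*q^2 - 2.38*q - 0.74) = -0.92*q^3 - 1.27*q^2 + 1.65*q + 2.39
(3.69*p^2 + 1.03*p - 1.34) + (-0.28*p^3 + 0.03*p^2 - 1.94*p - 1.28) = -0.28*p^3 + 3.72*p^2 - 0.91*p - 2.62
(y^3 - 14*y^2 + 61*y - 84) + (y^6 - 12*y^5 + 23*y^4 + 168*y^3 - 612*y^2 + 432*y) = y^6 - 12*y^5 + 23*y^4 + 169*y^3 - 626*y^2 + 493*y - 84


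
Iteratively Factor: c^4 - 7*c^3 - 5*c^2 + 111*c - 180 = (c - 3)*(c^3 - 4*c^2 - 17*c + 60) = (c - 3)^2*(c^2 - c - 20) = (c - 3)^2*(c + 4)*(c - 5)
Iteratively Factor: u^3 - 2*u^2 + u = (u - 1)*(u^2 - u) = u*(u - 1)*(u - 1)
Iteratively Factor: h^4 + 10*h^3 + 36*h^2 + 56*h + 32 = (h + 2)*(h^3 + 8*h^2 + 20*h + 16) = (h + 2)^2*(h^2 + 6*h + 8) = (h + 2)^3*(h + 4)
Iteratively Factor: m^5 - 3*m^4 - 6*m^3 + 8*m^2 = (m - 4)*(m^4 + m^3 - 2*m^2) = (m - 4)*(m - 1)*(m^3 + 2*m^2) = m*(m - 4)*(m - 1)*(m^2 + 2*m) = m*(m - 4)*(m - 1)*(m + 2)*(m)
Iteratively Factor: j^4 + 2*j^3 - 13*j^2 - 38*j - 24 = (j + 3)*(j^3 - j^2 - 10*j - 8) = (j - 4)*(j + 3)*(j^2 + 3*j + 2) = (j - 4)*(j + 2)*(j + 3)*(j + 1)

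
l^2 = l^2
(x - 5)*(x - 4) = x^2 - 9*x + 20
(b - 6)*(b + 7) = b^2 + b - 42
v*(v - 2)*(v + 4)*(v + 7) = v^4 + 9*v^3 + 6*v^2 - 56*v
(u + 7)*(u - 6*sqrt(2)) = u^2 - 6*sqrt(2)*u + 7*u - 42*sqrt(2)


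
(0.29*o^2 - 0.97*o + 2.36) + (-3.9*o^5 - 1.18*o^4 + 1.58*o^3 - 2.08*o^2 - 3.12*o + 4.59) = -3.9*o^5 - 1.18*o^4 + 1.58*o^3 - 1.79*o^2 - 4.09*o + 6.95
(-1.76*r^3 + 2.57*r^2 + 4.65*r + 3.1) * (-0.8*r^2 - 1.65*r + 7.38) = 1.408*r^5 + 0.848*r^4 - 20.9493*r^3 + 8.8141*r^2 + 29.202*r + 22.878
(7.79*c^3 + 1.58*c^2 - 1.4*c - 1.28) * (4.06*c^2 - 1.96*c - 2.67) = 31.6274*c^5 - 8.8536*c^4 - 29.5801*c^3 - 6.6714*c^2 + 6.2468*c + 3.4176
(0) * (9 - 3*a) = 0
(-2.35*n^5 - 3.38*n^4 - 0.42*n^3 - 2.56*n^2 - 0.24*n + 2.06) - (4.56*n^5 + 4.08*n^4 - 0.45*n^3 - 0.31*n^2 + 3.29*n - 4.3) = -6.91*n^5 - 7.46*n^4 + 0.03*n^3 - 2.25*n^2 - 3.53*n + 6.36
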